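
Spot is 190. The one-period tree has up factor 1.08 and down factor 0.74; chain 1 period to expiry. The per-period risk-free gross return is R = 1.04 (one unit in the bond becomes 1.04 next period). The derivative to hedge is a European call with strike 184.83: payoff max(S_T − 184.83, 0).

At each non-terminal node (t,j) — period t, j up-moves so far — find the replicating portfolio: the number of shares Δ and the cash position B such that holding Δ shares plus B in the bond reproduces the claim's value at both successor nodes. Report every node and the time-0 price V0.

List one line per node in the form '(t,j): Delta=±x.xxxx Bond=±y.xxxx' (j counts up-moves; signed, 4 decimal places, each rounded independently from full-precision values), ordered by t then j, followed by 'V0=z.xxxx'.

(0,0): Delta=0.3153 Bond=-42.6295
V0=17.2822

Since d<R<u, set p* = (R−d)/(u−d) = 0.8824; price each node as the discounted p*-expectation of its children.
Terminal payoffs: V(1,0)=0.0000, V(1,1)=20.3700
(0,0): S=190.0000. Δ = (V_up−V_dn)/(S_up−S_dn) = (20.3700−0.0000)/(205.2000−140.6000) = 0.3153. V = [p*·20.3700 + (1−p*)·0.0000]/1.04 = 17.2822. B = V − Δ·S = -42.6295.
Check: Δ(0,0)·S0 + B(0,0) = 17.2822 = V0.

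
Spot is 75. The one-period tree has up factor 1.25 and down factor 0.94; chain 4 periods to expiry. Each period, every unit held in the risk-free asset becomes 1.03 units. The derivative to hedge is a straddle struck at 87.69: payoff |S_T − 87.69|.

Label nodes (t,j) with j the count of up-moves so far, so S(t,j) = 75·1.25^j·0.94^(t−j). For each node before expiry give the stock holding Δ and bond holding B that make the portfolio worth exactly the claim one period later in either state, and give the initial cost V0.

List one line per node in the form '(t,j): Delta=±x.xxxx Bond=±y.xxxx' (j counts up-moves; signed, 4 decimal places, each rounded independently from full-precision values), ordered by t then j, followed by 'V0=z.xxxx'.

Under the risk-neutral measure, an up-move has probability p* = (R−d)/(u−d) = 0.2903 and values discount at R = 1.03.
Terminal payoffs: V(4,0)=29.1338, V(4,1)=9.8228, V(4,2)=15.8569, V(4,3)=50.0053, V(4,4)=95.4155
(3,0): S=62.2938. Δ = (V_up−V_dn)/(S_up−S_dn) = (9.8228−29.1338)/(77.8672−58.5562) = -1.0000. V = [p*·9.8228 + (1−p*)·29.1338]/1.03 = 22.8421. B = V − Δ·S = 85.1359.
(3,1): S=82.8375. Δ = (V_up−V_dn)/(S_up−S_dn) = (15.8569−9.8228)/(103.5469−77.8672) = 0.2350. V = [p*·15.8569 + (1−p*)·9.8228]/1.03 = 11.2375. B = V − Δ·S = -8.2275.
(3,2): S=110.1562. Δ = (V_up−V_dn)/(S_up−S_dn) = (50.0053−15.8569)/(137.6953−103.5469) = 1.0000. V = [p*·50.0053 + (1−p*)·15.8569]/1.03 = 25.0203. B = V − Δ·S = -85.1359.
(3,3): S=146.4844. Δ = (V_up−V_dn)/(S_up−S_dn) = (95.4155−50.0053)/(183.1055−137.6953) = 1.0000. V = [p*·95.4155 + (1−p*)·50.0053]/1.03 = 61.3485. B = V − Δ·S = -85.1359.
(2,0): S=66.2700. Δ = (V_up−V_dn)/(S_up−S_dn) = (11.2375−22.8421)/(82.8375−62.2938) = -0.5649. V = [p*·11.2375 + (1−p*)·22.8421]/1.03 = 18.9059. B = V − Δ·S = 56.3402.
(2,1): S=88.1250. Δ = (V_up−V_dn)/(S_up−S_dn) = (25.0203−11.2375)/(110.1562−82.8375) = 0.5045. V = [p*·25.0203 + (1−p*)·11.2375]/1.03 = 14.7951. B = V − Δ·S = -29.6657.
(2,2): S=117.1875. Δ = (V_up−V_dn)/(S_up−S_dn) = (61.3485−25.0203)/(146.4844−110.1562) = 1.0000. V = [p*·61.3485 + (1−p*)·25.0203]/1.03 = 34.5313. B = V − Δ·S = -82.6562.
(1,0): S=70.5000. Δ = (V_up−V_dn)/(S_up−S_dn) = (14.7951−18.9059)/(88.1250−66.2700) = -0.1881. V = [p*·14.7951 + (1−p*)·18.9059]/1.03 = 17.1965. B = V − Δ·S = 30.4570.
(1,1): S=93.7500. Δ = (V_up−V_dn)/(S_up−S_dn) = (34.5313−14.7951)/(117.1875−88.1250) = 0.6791. V = [p*·34.5313 + (1−p*)·14.7951]/1.03 = 19.9271. B = V − Δ·S = -43.7379.
(0,0): S=75.0000. Δ = (V_up−V_dn)/(S_up−S_dn) = (19.9271−17.1965)/(93.7500−70.5000) = 0.1174. V = [p*·19.9271 + (1−p*)·17.1965]/1.03 = 17.4653. B = V − Δ·S = 8.6569.
Root portfolio cost Δ·75+B reproduces V0=17.4653.

(0,0): Delta=0.1174 Bond=8.6569
(1,0): Delta=-0.1881 Bond=30.4570
(1,1): Delta=0.6791 Bond=-43.7379
(2,0): Delta=-0.5649 Bond=56.3402
(2,1): Delta=0.5045 Bond=-29.6657
(2,2): Delta=1.0000 Bond=-82.6562
(3,0): Delta=-1.0000 Bond=85.1359
(3,1): Delta=0.2350 Bond=-8.2275
(3,2): Delta=1.0000 Bond=-85.1359
(3,3): Delta=1.0000 Bond=-85.1359
V0=17.4653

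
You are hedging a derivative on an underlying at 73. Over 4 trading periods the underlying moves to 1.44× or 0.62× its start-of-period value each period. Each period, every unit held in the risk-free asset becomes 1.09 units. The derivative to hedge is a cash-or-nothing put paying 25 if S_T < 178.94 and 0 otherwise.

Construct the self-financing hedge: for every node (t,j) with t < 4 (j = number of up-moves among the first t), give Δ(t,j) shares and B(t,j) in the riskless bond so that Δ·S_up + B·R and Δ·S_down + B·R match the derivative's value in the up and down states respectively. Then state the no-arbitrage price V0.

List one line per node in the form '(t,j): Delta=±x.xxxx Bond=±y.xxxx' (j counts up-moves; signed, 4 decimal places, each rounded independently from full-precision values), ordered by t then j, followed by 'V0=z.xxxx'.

(0,0): Delta=-0.0607 Bond=20.2322
(1,0): Delta=0.0000 Bond=19.3046
(1,1): Delta=-0.0802 Bond=24.0998
(2,0): Delta=0.0000 Bond=21.0420
(2,1): Delta=0.0000 Bond=21.0420
(2,2): Delta=-0.1059 Bond=30.1610
(3,0): Delta=0.0000 Bond=22.9358
(3,1): Delta=0.0000 Bond=22.9358
(3,2): Delta=0.0000 Bond=22.9358
(3,3): Delta=-0.1399 Bond=40.2775
V0=15.7991

Since d<R<u, set p* = (R−d)/(u−d) = 0.5732; price each node as the discounted p*-expectation of its children.
Terminal payoffs: V(4,0)=25.0000, V(4,1)=25.0000, V(4,2)=25.0000, V(4,3)=25.0000, V(4,4)=0.0000
(3,0): S=17.3979. Δ = (V_up−V_dn)/(S_up−S_dn) = (25.0000−25.0000)/(25.0530−10.7867) = 0.0000. V = [p*·25.0000 + (1−p*)·25.0000]/1.09 = 22.9358. B = V − Δ·S = 22.9358.
(3,1): S=40.4081. Δ = (V_up−V_dn)/(S_up−S_dn) = (25.0000−25.0000)/(58.1877−25.0530) = 0.0000. V = [p*·25.0000 + (1−p*)·25.0000]/1.09 = 22.9358. B = V − Δ·S = 22.9358.
(3,2): S=93.8511. Δ = (V_up−V_dn)/(S_up−S_dn) = (25.0000−25.0000)/(135.1456−58.1877) = 0.0000. V = [p*·25.0000 + (1−p*)·25.0000]/1.09 = 22.9358. B = V − Δ·S = 22.9358.
(3,3): S=217.9768. Δ = (V_up−V_dn)/(S_up−S_dn) = (0.0000−25.0000)/(313.8866−135.1456) = -0.1399. V = [p*·0.0000 + (1−p*)·25.0000]/1.09 = 9.7897. B = V − Δ·S = 40.2775.
(2,0): S=28.0612. Δ = (V_up−V_dn)/(S_up−S_dn) = (22.9358−22.9358)/(40.4081−17.3979) = 0.0000. V = [p*·22.9358 + (1−p*)·22.9358]/1.09 = 21.0420. B = V − Δ·S = 21.0420.
(2,1): S=65.1744. Δ = (V_up−V_dn)/(S_up−S_dn) = (22.9358−22.9358)/(93.8511−40.4081) = 0.0000. V = [p*·22.9358 + (1−p*)·22.9358]/1.09 = 21.0420. B = V − Δ·S = 21.0420.
(2,2): S=151.3728. Δ = (V_up−V_dn)/(S_up−S_dn) = (9.7897−22.9358)/(217.9768−93.8511) = -0.1059. V = [p*·9.7897 + (1−p*)·22.9358]/1.09 = 14.1292. B = V − Δ·S = 30.1610.
(1,0): S=45.2600. Δ = (V_up−V_dn)/(S_up−S_dn) = (21.0420−21.0420)/(65.1744−28.0612) = 0.0000. V = [p*·21.0420 + (1−p*)·21.0420]/1.09 = 19.3046. B = V − Δ·S = 19.3046.
(1,1): S=105.1200. Δ = (V_up−V_dn)/(S_up−S_dn) = (14.1292−21.0420)/(151.3728−65.1744) = -0.0802. V = [p*·14.1292 + (1−p*)·21.0420]/1.09 = 15.6695. B = V − Δ·S = 24.0998.
(0,0): S=73.0000. Δ = (V_up−V_dn)/(S_up−S_dn) = (15.6695−19.3046)/(105.1200−45.2600) = -0.0607. V = [p*·15.6695 + (1−p*)·19.3046]/1.09 = 15.7991. B = V − Δ·S = 20.2322.
Each (Δ,B) replicates both successor values, so the strategy is self-financing and V0 is arbitrage-free.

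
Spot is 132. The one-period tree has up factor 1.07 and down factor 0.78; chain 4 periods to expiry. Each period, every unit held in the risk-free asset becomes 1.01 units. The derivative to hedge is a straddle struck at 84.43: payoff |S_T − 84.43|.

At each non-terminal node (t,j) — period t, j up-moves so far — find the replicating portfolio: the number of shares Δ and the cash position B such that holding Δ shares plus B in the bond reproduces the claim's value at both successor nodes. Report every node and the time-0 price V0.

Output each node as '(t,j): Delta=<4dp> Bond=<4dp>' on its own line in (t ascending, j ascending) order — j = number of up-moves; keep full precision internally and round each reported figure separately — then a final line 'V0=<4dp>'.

Since d<R<u, set p* = (R−d)/(u−d) = 0.7931; price each node as the discounted p*-expectation of its children.
Terminal values V(4,·): V(4,0)=35.5701, V(4,1)=17.4043, V(4,2)=7.5155, V(4,3)=41.7004, V(4,4)=88.5951
(3,0): S=62.6409. Δ = (V_up−V_dn)/(S_up−S_dn) = (17.4043−35.5701)/(67.0257−48.8599) = -1.0000. V = [p*·17.4043 + (1−p*)·35.5701]/1.01 = 20.9532. B = V − Δ·S = 83.5941.
(3,1): S=85.9304. Δ = (V_up−V_dn)/(S_up−S_dn) = (7.5155−17.4043)/(91.9455−67.0257) = -0.3968. V = [p*·7.5155 + (1−p*)·17.4043]/1.01 = 9.4668. B = V − Δ·S = 43.5659.
(3,2): S=117.8789. Δ = (V_up−V_dn)/(S_up−S_dn) = (41.7004−7.5155)/(126.1304−91.9455) = 1.0000. V = [p*·41.7004 + (1−p*)·7.5155]/1.01 = 34.2848. B = V − Δ·S = -83.5941.
(3,3): S=161.7057. Δ = (V_up−V_dn)/(S_up−S_dn) = (88.5951−41.7004)/(173.0251−126.1304) = 1.0000. V = [p*·88.5951 + (1−p*)·41.7004]/1.01 = 78.1116. B = V − Δ·S = -83.5941.
(2,0): S=80.3088. Δ = (V_up−V_dn)/(S_up−S_dn) = (9.4668−20.9532)/(85.9304−62.6409) = -0.4932. V = [p*·9.4668 + (1−p*)·20.9532]/1.01 = 11.7261. B = V − Δ·S = 51.3342.
(2,1): S=110.1672. Δ = (V_up−V_dn)/(S_up−S_dn) = (34.2848−9.4668)/(117.8789−85.9304) = 0.7768. V = [p*·34.2848 + (1−p*)·9.4668]/1.01 = 28.8615. B = V − Δ·S = -56.7179.
(2,2): S=151.1268. Δ = (V_up−V_dn)/(S_up−S_dn) = (78.1116−34.2848)/(161.7057−117.8789) = 1.0000. V = [p*·78.1116 + (1−p*)·34.2848]/1.01 = 68.3604. B = V − Δ·S = -82.7664.
(1,0): S=102.9600. Δ = (V_up−V_dn)/(S_up−S_dn) = (28.8615−11.7261)/(110.1672−80.3088) = 0.5739. V = [p*·28.8615 + (1−p*)·11.7261]/1.01 = 25.0656. B = V − Δ·S = -34.0221.
(1,1): S=141.2400. Δ = (V_up−V_dn)/(S_up−S_dn) = (68.3604−28.8615)/(151.1268−110.1672) = 0.9643. V = [p*·68.3604 + (1−p*)·28.8615]/1.01 = 59.5923. B = V − Δ·S = -76.6109.
(0,0): S=132.0000. Δ = (V_up−V_dn)/(S_up−S_dn) = (59.5923−25.0656)/(141.2400−102.9600) = 0.9020. V = [p*·59.5923 + (1−p*)·25.0656]/1.01 = 51.9295. B = V − Δ·S = -67.1282.
The time-0 hedge costs 51.9295, which is the no-arbitrage price.

(0,0): Delta=0.9020 Bond=-67.1282
(1,0): Delta=0.5739 Bond=-34.0221
(1,1): Delta=0.9643 Bond=-76.6109
(2,0): Delta=-0.4932 Bond=51.3342
(2,1): Delta=0.7768 Bond=-56.7179
(2,2): Delta=1.0000 Bond=-82.7664
(3,0): Delta=-1.0000 Bond=83.5941
(3,1): Delta=-0.3968 Bond=43.5659
(3,2): Delta=1.0000 Bond=-83.5941
(3,3): Delta=1.0000 Bond=-83.5941
V0=51.9295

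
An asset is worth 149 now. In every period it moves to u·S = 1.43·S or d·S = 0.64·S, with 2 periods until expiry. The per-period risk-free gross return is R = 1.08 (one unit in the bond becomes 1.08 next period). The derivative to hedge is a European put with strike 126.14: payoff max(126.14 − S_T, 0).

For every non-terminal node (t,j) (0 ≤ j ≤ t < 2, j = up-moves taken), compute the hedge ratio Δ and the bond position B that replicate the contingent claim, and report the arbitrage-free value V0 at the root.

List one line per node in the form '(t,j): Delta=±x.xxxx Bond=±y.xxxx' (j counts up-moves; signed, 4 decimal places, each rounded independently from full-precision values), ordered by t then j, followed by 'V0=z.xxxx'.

Since d<R<u, set p* = (R−d)/(u−d) = 0.5570; price each node as the discounted p*-expectation of its children.
Terminal values V(2,·): V(2,0)=65.1096, V(2,1)=0.0000, V(2,2)=0.0000
  t=1,j=0: stock 95.3600 → up 136.3648 (V=0.0000), down 61.0304 (V=65.1096). Price 26.7093; hedge Δ=-0.8643, bond B=109.1265.
  t=1,j=1: stock 213.0700 → up 304.6901 (V=0.0000), down 136.3648 (V=0.0000). Price 0.0000; hedge Δ=0.0000, bond B=0.0000.
  t=0,j=0: stock 149.0000 → up 213.0700 (V=0.0000), down 95.3600 (V=26.7093). Price 10.9567; hedge Δ=-0.2269, bond B=44.7659.
The time-0 hedge costs 10.9567, which is the no-arbitrage price.

(0,0): Delta=-0.2269 Bond=44.7659
(1,0): Delta=-0.8643 Bond=109.1265
(1,1): Delta=0.0000 Bond=0.0000
V0=10.9567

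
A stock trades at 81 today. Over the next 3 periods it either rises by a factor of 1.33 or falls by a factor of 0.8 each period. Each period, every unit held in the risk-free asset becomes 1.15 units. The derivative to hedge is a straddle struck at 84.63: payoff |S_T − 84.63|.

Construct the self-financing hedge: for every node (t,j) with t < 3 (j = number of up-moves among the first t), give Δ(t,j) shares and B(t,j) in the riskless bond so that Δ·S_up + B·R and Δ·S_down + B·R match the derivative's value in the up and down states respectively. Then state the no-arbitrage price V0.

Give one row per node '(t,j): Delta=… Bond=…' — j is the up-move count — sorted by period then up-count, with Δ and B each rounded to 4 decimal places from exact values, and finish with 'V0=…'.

The replicating-portfolio and risk-neutral prices coincide; use p* = (1.15−0.8)/(1.33−0.8) = 0.6604 for the latter.
Payoff layer (t=3): V(3,0)=43.1580, V(3,1)=15.6828, V(3,2)=29.9947, V(3,3)=105.9336
Node (2,0) S=51.8400: V=(p*·15.6828+(1−p*)·43.1580)/1.15=21.7513; Δ=(15.6828−43.1580)/(68.9472−41.4720)=-1.0000; B=V−Δ·S=73.5913
Node (2,1) S=86.1840: V=(p*·29.9947+(1−p*)·15.6828)/1.15=21.8557; Δ=(29.9947−15.6828)/(114.6247−68.9472)=0.3133; B=V−Δ·S=-5.1479
Node (2,2) S=143.2809: V=(p*·105.9336+(1−p*)·29.9947)/1.15=69.6896; Δ=(105.9336−29.9947)/(190.5636−114.6247)=1.0000; B=V−Δ·S=-73.5913
Node (1,0) S=64.8000: V=(p*·21.8557+(1−p*)·21.7513)/1.15=18.9741; Δ=(21.8557−21.7513)/(86.1840−51.8400)=0.0030; B=V−Δ·S=18.7771
Node (1,1) S=107.7300: V=(p*·69.6896+(1−p*)·21.8557)/1.15=46.4732; Δ=(69.6896−21.8557)/(143.2809−86.1840)=0.8378; B=V−Δ·S=-43.7795
Node (0,0) S=81.0000: V=(p*·46.4732+(1−p*)·18.9741)/1.15=32.2903; Δ=(46.4732−18.9741)/(107.7300−64.8000)=0.6406; B=V−Δ·S=-19.5946
Self-financing check: at every node Δ·S+B equals the discounted successor values.

(0,0): Delta=0.6406 Bond=-19.5946
(1,0): Delta=0.0030 Bond=18.7771
(1,1): Delta=0.8378 Bond=-43.7795
(2,0): Delta=-1.0000 Bond=73.5913
(2,1): Delta=0.3133 Bond=-5.1479
(2,2): Delta=1.0000 Bond=-73.5913
V0=32.2903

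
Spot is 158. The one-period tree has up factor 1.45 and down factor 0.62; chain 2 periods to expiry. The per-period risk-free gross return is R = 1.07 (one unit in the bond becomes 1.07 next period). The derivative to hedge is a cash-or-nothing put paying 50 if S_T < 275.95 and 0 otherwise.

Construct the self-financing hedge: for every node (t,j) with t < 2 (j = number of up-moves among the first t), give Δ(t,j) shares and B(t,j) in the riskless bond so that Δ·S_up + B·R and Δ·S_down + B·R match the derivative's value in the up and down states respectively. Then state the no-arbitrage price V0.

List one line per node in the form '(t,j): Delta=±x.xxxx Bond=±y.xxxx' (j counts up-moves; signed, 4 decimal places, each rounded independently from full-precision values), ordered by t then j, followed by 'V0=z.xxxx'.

Since d<R<u, set p* = (R−d)/(u−d) = 0.5422; price each node as the discounted p*-expectation of its children.
Terminal values V(2,·): V(2,0)=50.0000, V(2,1)=50.0000, V(2,2)=0.0000
  t=1,j=0: stock 97.9600 → up 142.0420 (V=50.0000), down 60.7352 (V=50.0000). Price 46.7290; hedge Δ=0.0000, bond B=46.7290.
  t=1,j=1: stock 229.1000 → up 332.1950 (V=0.0000), down 142.0420 (V=50.0000). Price 21.3940; hedge Δ=-0.2629, bond B=81.6350.
  t=0,j=0: stock 158.0000 → up 229.1000 (V=21.3940), down 97.9600 (V=46.7290). Price 30.8347; hedge Δ=-0.1932, bond B=61.3588.
The time-0 hedge costs 30.8347, which is the no-arbitrage price.

(0,0): Delta=-0.1932 Bond=61.3588
(1,0): Delta=0.0000 Bond=46.7290
(1,1): Delta=-0.2629 Bond=81.6350
V0=30.8347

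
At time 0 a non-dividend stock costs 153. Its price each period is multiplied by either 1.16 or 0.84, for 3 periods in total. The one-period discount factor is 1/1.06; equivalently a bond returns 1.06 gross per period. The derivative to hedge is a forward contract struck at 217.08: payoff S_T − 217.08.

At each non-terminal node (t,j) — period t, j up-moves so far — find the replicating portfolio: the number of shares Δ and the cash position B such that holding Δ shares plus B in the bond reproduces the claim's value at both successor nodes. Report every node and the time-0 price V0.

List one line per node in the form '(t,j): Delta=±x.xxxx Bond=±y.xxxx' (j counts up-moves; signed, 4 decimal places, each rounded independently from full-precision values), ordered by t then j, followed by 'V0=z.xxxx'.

No-arbitrage ⇒ martingale measure with p* = (R−d)/(u−d) = 0.6875.
Terminal values V(3,·): V(3,0)=-126.3963, V(3,1)=-91.8501, V(3,2)=-44.1435, V(3,3)=21.7371
  t=2,j=0: stock 107.9568 → up 125.2299 (V=-91.8501), down 90.6837 (V=-126.3963). Price -96.8357; hedge Δ=1.0000, bond B=-204.7925.
  t=2,j=1: stock 149.0832 → up 172.9365 (V=-44.1435), down 125.2299 (V=-91.8501). Price -55.7093; hedge Δ=1.0000, bond B=-204.7925.
  t=2,j=2: stock 205.8768 → up 238.8171 (V=21.7371), down 172.9365 (V=-44.1435). Price 1.0843; hedge Δ=1.0000, bond B=-204.7925.
  t=1,j=0: stock 128.5200 → up 149.0832 (V=-55.7093), down 107.9568 (V=-96.8357). Price -64.6804; hedge Δ=1.0000, bond B=-193.2004.
  t=1,j=1: stock 177.4800 → up 205.8768 (V=1.0843), down 149.0832 (V=-55.7093). Price -15.7204; hedge Δ=1.0000, bond B=-193.2004.
  t=0,j=0: stock 153.0000 → up 177.4800 (V=-15.7204), down 128.5200 (V=-64.6804). Price -29.2646; hedge Δ=1.0000, bond B=-182.2646.
Each (Δ,B) replicates both successor values, so the strategy is self-financing and V0 is arbitrage-free.

(0,0): Delta=1.0000 Bond=-182.2646
(1,0): Delta=1.0000 Bond=-193.2004
(1,1): Delta=1.0000 Bond=-193.2004
(2,0): Delta=1.0000 Bond=-204.7925
(2,1): Delta=1.0000 Bond=-204.7925
(2,2): Delta=1.0000 Bond=-204.7925
V0=-29.2646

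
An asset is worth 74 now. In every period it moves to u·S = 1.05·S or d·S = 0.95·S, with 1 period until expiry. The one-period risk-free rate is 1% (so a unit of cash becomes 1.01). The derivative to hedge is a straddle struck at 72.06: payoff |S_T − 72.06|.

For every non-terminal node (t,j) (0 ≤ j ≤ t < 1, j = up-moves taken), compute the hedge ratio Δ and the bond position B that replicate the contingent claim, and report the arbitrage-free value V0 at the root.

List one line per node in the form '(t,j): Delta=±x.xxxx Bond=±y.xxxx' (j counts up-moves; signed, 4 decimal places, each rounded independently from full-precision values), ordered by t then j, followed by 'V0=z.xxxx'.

(0,0): Delta=0.5243 Bond=-34.7525
V0=4.0475

Since d<R<u, set p* = (R−d)/(u−d) = 0.6000; price each node as the discounted p*-expectation of its children.
At expiry t=1: V(1,0)=1.7600, V(1,1)=5.6400
Node (0,0) S=74.0000: V=(p*·5.6400+(1−p*)·1.7600)/1.01=4.0475; Δ=(5.6400−1.7600)/(77.7000−70.3000)=0.5243; B=V−Δ·S=-34.7525
Check: Δ(0,0)·S0 + B(0,0) = 4.0475 = V0.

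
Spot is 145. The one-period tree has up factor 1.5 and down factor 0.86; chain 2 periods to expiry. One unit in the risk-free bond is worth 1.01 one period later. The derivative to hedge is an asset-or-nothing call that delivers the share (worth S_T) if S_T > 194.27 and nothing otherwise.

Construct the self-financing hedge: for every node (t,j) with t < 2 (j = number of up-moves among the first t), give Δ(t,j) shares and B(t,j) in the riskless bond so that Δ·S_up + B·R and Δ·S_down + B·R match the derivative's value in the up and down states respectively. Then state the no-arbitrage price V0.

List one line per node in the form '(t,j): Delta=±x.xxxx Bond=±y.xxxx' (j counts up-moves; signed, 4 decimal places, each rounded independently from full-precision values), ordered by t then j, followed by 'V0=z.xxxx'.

(0,0): Delta=0.8158 Bond=-100.7251
(1,0): Delta=0.0000 Bond=0.0000
(1,1): Delta=2.3437 Bond=-434.0579
V0=17.5683

No-arbitrage ⇒ martingale measure with p* = (R−d)/(u−d) = 0.2344.
Terminal values V(2,·): V(2,0)=0.0000, V(2,1)=0.0000, V(2,2)=326.2500
(1,0): S=124.7000. Δ = (V_up−V_dn)/(S_up−S_dn) = (0.0000−0.0000)/(187.0500−107.2420) = 0.0000. V = [p*·0.0000 + (1−p*)·0.0000]/1.01 = 0.0000. B = V − Δ·S = 0.0000.
(1,1): S=217.5000. Δ = (V_up−V_dn)/(S_up−S_dn) = (326.2500−0.0000)/(326.2500−187.0500) = 2.3437. V = [p*·326.2500 + (1−p*)·0.0000]/1.01 = 75.7078. B = V − Δ·S = -434.0579.
(0,0): S=145.0000. Δ = (V_up−V_dn)/(S_up−S_dn) = (75.7078−0.0000)/(217.5000−124.7000) = 0.8158. V = [p*·75.7078 + (1−p*)·0.0000]/1.01 = 17.5683. B = V − Δ·S = -100.7251.
Each (Δ,B) replicates both successor values, so the strategy is self-financing and V0 is arbitrage-free.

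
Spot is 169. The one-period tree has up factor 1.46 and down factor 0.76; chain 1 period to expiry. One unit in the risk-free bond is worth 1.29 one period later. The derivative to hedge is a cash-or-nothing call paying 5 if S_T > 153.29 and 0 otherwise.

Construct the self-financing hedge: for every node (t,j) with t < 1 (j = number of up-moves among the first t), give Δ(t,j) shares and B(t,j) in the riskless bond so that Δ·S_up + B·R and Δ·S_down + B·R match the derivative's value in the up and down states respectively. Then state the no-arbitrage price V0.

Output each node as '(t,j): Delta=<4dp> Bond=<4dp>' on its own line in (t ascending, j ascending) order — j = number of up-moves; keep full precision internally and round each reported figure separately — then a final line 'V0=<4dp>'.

The replicating-portfolio and risk-neutral prices coincide; use p* = (1.29−0.76)/(1.46−0.76) = 0.7571 for the latter.
Terminal values V(1,·): V(1,0)=0.0000, V(1,1)=5.0000
Node (0,0) S=169.0000: V=(p*·5.0000+(1−p*)·0.0000)/1.29=2.9347; Δ=(5.0000−0.0000)/(246.7400−128.4400)=0.0423; B=V−Δ·S=-4.2082
Each (Δ,B) replicates both successor values, so the strategy is self-financing and V0 is arbitrage-free.

(0,0): Delta=0.0423 Bond=-4.2082
V0=2.9347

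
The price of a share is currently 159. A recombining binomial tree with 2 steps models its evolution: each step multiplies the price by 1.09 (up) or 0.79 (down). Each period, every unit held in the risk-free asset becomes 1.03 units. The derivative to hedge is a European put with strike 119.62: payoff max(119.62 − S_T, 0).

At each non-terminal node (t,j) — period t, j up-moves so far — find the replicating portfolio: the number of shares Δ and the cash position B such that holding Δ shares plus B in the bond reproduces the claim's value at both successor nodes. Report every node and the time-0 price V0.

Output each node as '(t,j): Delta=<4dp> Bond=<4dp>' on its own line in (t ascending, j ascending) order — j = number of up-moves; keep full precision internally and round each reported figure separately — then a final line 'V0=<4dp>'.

(0,0): Delta=-0.0830 Bond=13.9649
(1,0): Delta=-0.5410 Bond=71.9192
(1,1): Delta=0.0000 Bond=0.0000
V0=0.7687

Risk-neutral probability p* = (R−d)/(u−d) = (1.03−0.79)/(1.09−0.79) = 0.8000.
Payoff layer (t=2): V(2,0)=20.3881, V(2,1)=0.0000, V(2,2)=0.0000
(1,0): S=125.6100. Δ = (V_up−V_dn)/(S_up−S_dn) = (0.0000−20.3881)/(136.9149−99.2319) = -0.5410. V = [p*·0.0000 + (1−p*)·20.3881]/1.03 = 3.9589. B = V − Δ·S = 71.9192.
(1,1): S=173.3100. Δ = (V_up−V_dn)/(S_up−S_dn) = (0.0000−0.0000)/(188.9079−136.9149) = 0.0000. V = [p*·0.0000 + (1−p*)·0.0000]/1.03 = 0.0000. B = V − Δ·S = 0.0000.
(0,0): S=159.0000. Δ = (V_up−V_dn)/(S_up−S_dn) = (0.0000−3.9589)/(173.3100−125.6100) = -0.0830. V = [p*·0.0000 + (1−p*)·3.9589]/1.03 = 0.7687. B = V − Δ·S = 13.9649.
The time-0 hedge costs 0.7687, which is the no-arbitrage price.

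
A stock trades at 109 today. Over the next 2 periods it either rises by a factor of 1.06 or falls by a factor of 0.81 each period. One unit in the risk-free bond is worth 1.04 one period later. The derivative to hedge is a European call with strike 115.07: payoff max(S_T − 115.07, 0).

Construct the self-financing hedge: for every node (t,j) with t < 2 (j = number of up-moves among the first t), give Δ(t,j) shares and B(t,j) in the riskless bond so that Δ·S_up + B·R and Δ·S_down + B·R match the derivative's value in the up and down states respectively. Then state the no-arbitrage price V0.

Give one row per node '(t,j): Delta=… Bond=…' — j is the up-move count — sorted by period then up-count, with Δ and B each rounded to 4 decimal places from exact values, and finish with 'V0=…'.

Under the risk-neutral measure, an up-move has probability p* = (R−d)/(u−d) = 0.9200 and values discount at R = 1.04.
Terminal payoffs: V(2,0)=0.0000, V(2,1)=0.0000, V(2,2)=7.4024
  t=1,j=0: stock 88.2900 → up 93.5874 (V=0.0000), down 71.5149 (V=0.0000). Price 0.0000; hedge Δ=0.0000, bond B=0.0000.
  t=1,j=1: stock 115.5400 → up 122.4724 (V=7.4024), down 93.5874 (V=0.0000). Price 6.5483; hedge Δ=0.2563, bond B=-23.0613.
  t=0,j=0: stock 109.0000 → up 115.5400 (V=6.5483), down 88.2900 (V=0.0000). Price 5.7927; hedge Δ=0.2403, bond B=-20.4004.
The time-0 hedge costs 5.7927, which is the no-arbitrage price.

(0,0): Delta=0.2403 Bond=-20.4004
(1,0): Delta=0.0000 Bond=0.0000
(1,1): Delta=0.2563 Bond=-23.0613
V0=5.7927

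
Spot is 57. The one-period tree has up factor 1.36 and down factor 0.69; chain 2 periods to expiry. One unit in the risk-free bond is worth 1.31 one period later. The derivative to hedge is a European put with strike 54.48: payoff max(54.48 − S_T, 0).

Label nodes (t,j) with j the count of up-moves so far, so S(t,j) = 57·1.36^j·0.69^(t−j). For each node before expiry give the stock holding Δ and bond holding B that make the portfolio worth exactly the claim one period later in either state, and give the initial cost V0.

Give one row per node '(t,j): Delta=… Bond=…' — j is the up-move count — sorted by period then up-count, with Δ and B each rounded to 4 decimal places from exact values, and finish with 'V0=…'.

The replicating-portfolio and risk-neutral prices coincide; use p* = (1.31−0.69)/(1.36−0.69) = 0.9254 for the latter.
At expiry t=2: V(2,0)=27.3423, V(2,1)=0.9912, V(2,2)=0.0000
  t=1,j=0: stock 39.3300 → up 53.4888 (V=0.9912), down 27.1377 (V=27.3423). Price 2.2578; hedge Δ=-1.0000, bond B=41.5878.
  t=1,j=1: stock 77.5200 → up 105.4272 (V=0.0000), down 53.4888 (V=0.9912). Price 0.0565; hedge Δ=-0.0191, bond B=1.5359.
  t=0,j=0: stock 57.0000 → up 77.5200 (V=0.0565), down 39.3300 (V=2.2578). Price 0.1685; hedge Δ=-0.0576, bond B=3.4541.
Root portfolio cost Δ·57+B reproduces V0=0.1685.

(0,0): Delta=-0.0576 Bond=3.4541
(1,0): Delta=-1.0000 Bond=41.5878
(1,1): Delta=-0.0191 Bond=1.5359
V0=0.1685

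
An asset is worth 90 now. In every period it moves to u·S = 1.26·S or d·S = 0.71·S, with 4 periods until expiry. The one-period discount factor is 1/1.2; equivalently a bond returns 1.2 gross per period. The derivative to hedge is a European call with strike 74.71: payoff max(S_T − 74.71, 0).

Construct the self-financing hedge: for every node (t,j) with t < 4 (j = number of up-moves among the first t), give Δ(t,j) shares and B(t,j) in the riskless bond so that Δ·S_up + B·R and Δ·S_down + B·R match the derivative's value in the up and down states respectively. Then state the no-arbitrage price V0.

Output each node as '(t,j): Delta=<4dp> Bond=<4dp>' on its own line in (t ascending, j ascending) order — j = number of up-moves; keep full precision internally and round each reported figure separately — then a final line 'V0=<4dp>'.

Risk-neutral probability p* = (R−d)/(u−d) = (1.2−0.71)/(1.26−0.71) = 0.8909.
Terminal values V(4,·): V(4,0)=0.0000, V(4,1)=0.0000, V(4,2)=0.0000, V(4,3)=53.1140, V(4,4)=152.1326
Node (3,0) S=32.2120: V=(p*·0.0000+(1−p*)·0.0000)/1.2=0.0000; Δ=(0.0000−0.0000)/(40.5871−22.8705)=0.0000; B=V−Δ·S=0.0000
Node (3,1) S=57.1649: V=(p*·0.0000+(1−p*)·0.0000)/1.2=0.0000; Δ=(0.0000−0.0000)/(72.0278−40.5871)=0.0000; B=V−Δ·S=0.0000
Node (3,2) S=101.4476: V=(p*·53.1140+(1−p*)·0.0000)/1.2=39.4331; Δ=(53.1140−0.0000)/(127.8240−72.0278)=0.9519; B=V−Δ·S=-57.1378
Node (3,3) S=180.0338: V=(p*·152.1326+(1−p*)·53.1140)/1.2=117.7755; Δ=(152.1326−53.1140)/(226.8426−127.8240)=1.0000; B=V−Δ·S=-62.2583
Node (2,0) S=45.3690: V=(p*·0.0000+(1−p*)·0.0000)/1.2=0.0000; Δ=(0.0000−0.0000)/(57.1649−32.2120)=0.0000; B=V−Δ·S=0.0000
Node (2,1) S=80.5140: V=(p*·39.4331+(1−p*)·0.0000)/1.2=29.2761; Δ=(39.4331−0.0000)/(101.4476−57.1649)=0.8905; B=V−Δ·S=-42.4205
Node (2,2) S=142.8840: V=(p*·117.7755+(1−p*)·39.4331)/1.2=91.0242; Δ=(117.7755−39.4331)/(180.0338−101.4476)=0.9969; B=V−Δ·S=-51.4164
Node (1,0) S=63.9000: V=(p*·29.2761+(1−p*)·0.0000)/1.2=21.7353; Δ=(29.2761−0.0000)/(80.5140−45.3690)=0.8330; B=V−Δ·S=-31.4940
Node (1,1) S=113.4000: V=(p*·91.0242+(1−p*)·29.2761)/1.2=70.2401; Δ=(91.0242−29.2761)/(142.8840−80.5140)=0.9900; B=V−Δ·S=-42.0292
Node (0,0) S=90.0000: V=(p*·70.2401+(1−p*)·21.7353)/1.2=54.1239; Δ=(70.2401−21.7353)/(113.4000−63.9000)=0.9799; B=V−Δ·S=-34.0666
Root portfolio cost Δ·90+B reproduces V0=54.1239.

(0,0): Delta=0.9799 Bond=-34.0666
(1,0): Delta=0.8330 Bond=-31.4940
(1,1): Delta=0.9900 Bond=-42.0292
(2,0): Delta=0.0000 Bond=0.0000
(2,1): Delta=0.8905 Bond=-42.4205
(2,2): Delta=0.9969 Bond=-51.4164
(3,0): Delta=0.0000 Bond=0.0000
(3,1): Delta=0.0000 Bond=0.0000
(3,2): Delta=0.9519 Bond=-57.1378
(3,3): Delta=1.0000 Bond=-62.2583
V0=54.1239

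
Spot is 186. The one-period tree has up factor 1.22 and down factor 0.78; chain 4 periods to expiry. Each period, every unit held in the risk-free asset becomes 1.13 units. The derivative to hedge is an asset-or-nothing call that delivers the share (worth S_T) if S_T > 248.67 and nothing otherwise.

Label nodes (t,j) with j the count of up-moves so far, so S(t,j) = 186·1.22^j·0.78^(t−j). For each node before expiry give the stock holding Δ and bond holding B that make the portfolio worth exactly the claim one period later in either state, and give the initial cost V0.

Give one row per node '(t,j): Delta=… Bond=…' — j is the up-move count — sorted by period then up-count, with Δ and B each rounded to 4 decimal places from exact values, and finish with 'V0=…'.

(0,0): Delta=1.4996 Bond=-111.2134
(1,0): Delta=2.0450 Bond=-204.7974
(1,1): Delta=1.4100 Bond=-105.3244
(2,0): Delta=0.0000 Bond=0.0000
(2,1): Delta=2.3812 Bond=-290.9293
(2,2): Delta=1.2503 Bond=-74.8104
(3,0): Delta=0.0000 Bond=0.0000
(3,1): Delta=0.0000 Bond=0.0000
(3,2): Delta=2.7727 Bond=-413.2858
(3,3): Delta=1.0000 Bond=0.0000
V0=167.7191

The replicating-portfolio and risk-neutral prices coincide; use p* = (1.13−0.78)/(1.22−0.78) = 0.7955 for the latter.
Terminal payoffs: V(4,0)=0.0000, V(4,1)=0.0000, V(4,2)=0.0000, V(4,3)=263.4432, V(4,4)=412.0522
  t=3,j=0: stock 88.2667 → up 107.6853 (V=0.0000), down 68.8480 (V=0.0000). Price 0.0000; hedge Δ=0.0000, bond B=0.0000.
  t=3,j=1: stock 138.0581 → up 168.4309 (V=0.0000), down 107.6853 (V=0.0000). Price 0.0000; hedge Δ=0.0000, bond B=0.0000.
  t=3,j=2: stock 215.9371 → up 263.4432 (V=263.4432), down 168.4309 (V=0.0000). Price 185.4488; hedge Δ=2.7727, bond B=-413.2858.
  t=3,j=3: stock 337.7477 → up 412.0522 (V=412.0522), down 263.4432 (V=263.4432). Price 337.7477; hedge Δ=1.0000, bond B=0.0000.
  t=2,j=0: stock 113.1624 → up 138.0581 (V=0.0000), down 88.2667 (V=0.0000). Price 0.0000; hedge Δ=0.0000, bond B=0.0000.
  t=2,j=1: stock 176.9976 → up 215.9371 (V=185.4488), down 138.0581 (V=0.0000). Price 130.5452; hedge Δ=2.3812, bond B=-290.9293.
  t=2,j=2: stock 276.8424 → up 337.7477 (V=337.7477), down 215.9371 (V=185.4488). Price 271.3236; hedge Δ=1.2503, bond B=-74.8104.
  t=1,j=0: stock 145.0800 → up 176.9976 (V=130.5452), down 113.1624 (V=0.0000). Price 91.8963; hedge Δ=2.0450, bond B=-204.7974.
  t=1,j=1: stock 226.9200 → up 276.8424 (V=271.3236), down 176.9976 (V=130.5452). Price 214.6266; hedge Δ=1.4100, bond B=-105.3244.
  t=0,j=0: stock 186.0000 → up 226.9200 (V=214.6266), down 145.0800 (V=91.8963). Price 167.7191; hedge Δ=1.4996, bond B=-111.2134.
The time-0 hedge costs 167.7191, which is the no-arbitrage price.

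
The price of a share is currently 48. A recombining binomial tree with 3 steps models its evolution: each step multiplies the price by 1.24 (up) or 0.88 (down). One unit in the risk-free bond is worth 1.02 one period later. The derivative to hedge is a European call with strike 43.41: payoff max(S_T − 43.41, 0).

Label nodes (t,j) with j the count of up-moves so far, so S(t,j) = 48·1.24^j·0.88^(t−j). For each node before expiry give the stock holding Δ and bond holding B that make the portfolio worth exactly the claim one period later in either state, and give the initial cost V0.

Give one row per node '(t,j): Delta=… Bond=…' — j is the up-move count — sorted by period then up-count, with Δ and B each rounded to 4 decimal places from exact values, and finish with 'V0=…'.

Since d<R<u, set p* = (R−d)/(u−d) = 0.3889; price each node as the discounted p*-expectation of its children.
Terminal payoffs: V(3,0)=0.0000, V(3,1)=2.6823, V(3,2)=21.5382, V(3,3)=48.1080
  t=2,j=0: stock 37.1712 → up 46.0923 (V=2.6823), down 32.7107 (V=0.0000). Price 1.0227; hedge Δ=0.2004, bond B=-6.4281.
  t=2,j=1: stock 52.3776 → up 64.9482 (V=21.5382), down 46.0923 (V=2.6823). Price 9.8188; hedge Δ=1.0000, bond B=-42.5588.
  t=2,j=2: stock 73.8048 → up 91.5180 (V=48.1080), down 64.9482 (V=21.5382). Price 31.2460; hedge Δ=1.0000, bond B=-42.5588.
  t=1,j=0: stock 42.2400 → up 52.3776 (V=9.8188), down 37.1712 (V=1.0227). Price 4.3562; hedge Δ=0.5784, bond B=-20.0774.
  t=1,j=1: stock 59.5200 → up 73.8048 (V=31.2460), down 52.3776 (V=9.8188). Price 17.7957; hedge Δ=1.0000, bond B=-41.7243.
  t=0,j=0: stock 48.0000 → up 59.5200 (V=17.7957), down 42.2400 (V=4.3562). Price 9.3948; hedge Δ=0.7777, bond B=-27.9369.
Check: Δ(0,0)·S0 + B(0,0) = 9.3948 = V0.

(0,0): Delta=0.7777 Bond=-27.9369
(1,0): Delta=0.5784 Bond=-20.0774
(1,1): Delta=1.0000 Bond=-41.7243
(2,0): Delta=0.2004 Bond=-6.4281
(2,1): Delta=1.0000 Bond=-42.5588
(2,2): Delta=1.0000 Bond=-42.5588
V0=9.3948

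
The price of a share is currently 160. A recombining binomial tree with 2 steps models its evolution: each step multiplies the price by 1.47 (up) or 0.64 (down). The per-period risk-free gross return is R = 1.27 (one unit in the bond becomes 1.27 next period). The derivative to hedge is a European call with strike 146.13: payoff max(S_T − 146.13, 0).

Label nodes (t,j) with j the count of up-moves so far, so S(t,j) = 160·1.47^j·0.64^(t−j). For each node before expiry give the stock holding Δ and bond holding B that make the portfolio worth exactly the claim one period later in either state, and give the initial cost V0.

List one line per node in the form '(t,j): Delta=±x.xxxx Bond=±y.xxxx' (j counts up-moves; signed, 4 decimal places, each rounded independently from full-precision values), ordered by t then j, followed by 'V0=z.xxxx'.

The replicating-portfolio and risk-neutral prices coincide; use p* = (1.27−0.64)/(1.47−0.64) = 0.7590 for the latter.
Payoff layer (t=2): V(2,0)=0.0000, V(2,1)=4.3980, V(2,2)=199.6140
(1,0): S=102.4000. Δ = (V_up−V_dn)/(S_up−S_dn) = (4.3980−0.0000)/(150.5280−65.5360) = 0.0517. V = [p*·4.3980 + (1−p*)·0.0000]/1.27 = 2.6285. B = V − Δ·S = -2.6703.
(1,1): S=235.2000. Δ = (V_up−V_dn)/(S_up−S_dn) = (199.6140−4.3980)/(345.7440−150.5280) = 1.0000. V = [p*·199.6140 + (1−p*)·4.3980]/1.27 = 120.1370. B = V − Δ·S = -115.0630.
(0,0): S=160.0000. Δ = (V_up−V_dn)/(S_up−S_dn) = (120.1370−2.6285)/(235.2000−102.4000) = 0.8849. V = [p*·120.1370 + (1−p*)·2.6285]/1.27 = 72.3006. B = V − Δ·S = -69.2759.
Root portfolio cost Δ·160+B reproduces V0=72.3006.

(0,0): Delta=0.8849 Bond=-69.2759
(1,0): Delta=0.0517 Bond=-2.6703
(1,1): Delta=1.0000 Bond=-115.0630
V0=72.3006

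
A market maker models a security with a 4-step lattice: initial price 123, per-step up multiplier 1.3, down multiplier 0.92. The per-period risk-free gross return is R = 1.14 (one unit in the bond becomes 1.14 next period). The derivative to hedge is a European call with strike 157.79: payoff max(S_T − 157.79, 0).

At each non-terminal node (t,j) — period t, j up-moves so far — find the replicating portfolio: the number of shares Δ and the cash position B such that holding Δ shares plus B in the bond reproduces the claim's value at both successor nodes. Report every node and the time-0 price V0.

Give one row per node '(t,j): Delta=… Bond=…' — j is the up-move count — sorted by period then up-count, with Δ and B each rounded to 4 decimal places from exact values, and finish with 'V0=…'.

(0,0): Delta=0.8128 Bond=-65.6953
(1,0): Delta=0.5942 Bond=-50.1590
(1,1): Delta=0.9253 Bond=-92.8808
(2,0): Delta=0.2330 Bond=-19.5766
(2,1): Delta=0.7801 Bond=-84.5300
(2,2): Delta=1.0000 Bond=-121.4143
(3,0): Delta=0.0000 Bond=0.0000
(3,1): Delta=0.3529 Bond=-38.5482
(3,2): Delta=1.0000 Bond=-138.4123
(3,3): Delta=1.0000 Bond=-138.4123
V0=34.2782

Since d<R<u, set p* = (R−d)/(u−d) = 0.5789; price each node as the discounted p*-expectation of its children.
At expiry t=4: V(4,0)=0.0000, V(4,1)=0.0000, V(4,2)=18.1512, V(4,3)=90.8225, V(4,4)=193.5103
Node (3,0) S=95.7786: V=(p*·0.0000+(1−p*)·0.0000)/1.14=0.0000; Δ=(0.0000−0.0000)/(124.5122−88.1163)=0.0000; B=V−Δ·S=0.0000
Node (3,1) S=135.3394: V=(p*·18.1512+(1−p*)·0.0000)/1.14=9.2180; Δ=(18.1512−0.0000)/(175.9412−124.5122)=0.3529; B=V−Δ·S=-38.5482
Node (3,2) S=191.2404: V=(p*·90.8225+(1−p*)·18.1512)/1.14=52.8281; Δ=(90.8225−18.1512)/(248.6125−175.9412)=1.0000; B=V−Δ·S=-138.4123
Node (3,3) S=270.2310: V=(p*·193.5103+(1−p*)·90.8225)/1.14=131.8187; Δ=(193.5103−90.8225)/(351.3003−248.6125)=1.0000; B=V−Δ·S=-138.4123
Node (2,0) S=104.1072: V=(p*·9.2180+(1−p*)·0.0000)/1.14=4.6814; Δ=(9.2180−0.0000)/(135.3394−95.7786)=0.2330; B=V−Δ·S=-19.5766
Node (2,1) S=147.1080: V=(p*·52.8281+(1−p*)·9.2180)/1.14=30.2333; Δ=(52.8281−9.2180)/(191.2404−135.3394)=0.7801; B=V−Δ·S=-84.5300
Node (2,2) S=207.8700: V=(p*·131.8187+(1−p*)·52.8281)/1.14=86.4557; Δ=(131.8187−52.8281)/(270.2310−191.2404)=1.0000; B=V−Δ·S=-121.4143
Node (1,0) S=113.1600: V=(p*·30.2333+(1−p*)·4.6814)/1.14=17.0830; Δ=(30.2333−4.6814)/(147.1080−104.1072)=0.5942; B=V−Δ·S=-50.1590
Node (1,1) S=159.9000: V=(p*·86.4557+(1−p*)·30.2333)/1.14=55.0729; Δ=(86.4557−30.2333)/(207.8700−147.1080)=0.9253; B=V−Δ·S=-92.8808
Node (0,0) S=123.0000: V=(p*·55.0729+(1−p*)·17.0830)/1.14=34.2782; Δ=(55.0729−17.0830)/(159.9000−113.1600)=0.8128; B=V−Δ·S=-65.6953
Root portfolio cost Δ·123+B reproduces V0=34.2782.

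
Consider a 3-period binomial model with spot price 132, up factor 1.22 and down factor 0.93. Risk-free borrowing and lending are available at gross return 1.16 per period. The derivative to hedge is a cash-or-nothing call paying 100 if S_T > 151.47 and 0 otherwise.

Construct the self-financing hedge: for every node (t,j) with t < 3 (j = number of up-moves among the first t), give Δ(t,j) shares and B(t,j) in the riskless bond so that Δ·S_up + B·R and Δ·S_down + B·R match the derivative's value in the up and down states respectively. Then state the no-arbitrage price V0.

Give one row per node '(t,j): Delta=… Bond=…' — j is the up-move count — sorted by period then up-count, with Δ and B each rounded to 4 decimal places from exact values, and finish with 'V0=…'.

(0,0): Delta=0.6371 Bond=-27.1273
(1,0): Delta=1.9205 Bond=-189.0161
(1,1): Delta=0.3819 Bond=9.6320
(2,0): Delta=0.0000 Bond=0.0000
(2,1): Delta=2.3024 Bond=-276.4566
(2,2): Delta=0.0000 Bond=86.2069
V0=56.9733

No-arbitrage ⇒ martingale measure with p* = (R−d)/(u−d) = 0.7931.
Terminal payoffs: V(3,0)=0.0000, V(3,1)=0.0000, V(3,2)=100.0000, V(3,3)=100.0000
Node (2,0) S=114.1668: V=(p*·0.0000+(1−p*)·0.0000)/1.16=0.0000; Δ=(0.0000−0.0000)/(139.2835−106.1751)=0.0000; B=V−Δ·S=0.0000
Node (2,1) S=149.7672: V=(p*·100.0000+(1−p*)·0.0000)/1.16=68.3710; Δ=(100.0000−0.0000)/(182.7160−139.2835)=2.3024; B=V−Δ·S=-276.4566
Node (2,2) S=196.4688: V=(p*·100.0000+(1−p*)·100.0000)/1.16=86.2069; Δ=(100.0000−100.0000)/(239.6919−182.7160)=0.0000; B=V−Δ·S=86.2069
Node (1,0) S=122.7600: V=(p*·68.3710+(1−p*)·0.0000)/1.16=46.7459; Δ=(68.3710−0.0000)/(149.7672−114.1668)=1.9205; B=V−Δ·S=-189.0161
Node (1,1) S=161.0400: V=(p*·86.2069+(1−p*)·68.3710)/1.16=71.1351; Δ=(86.2069−68.3710)/(196.4688−149.7672)=0.3819; B=V−Δ·S=9.6320
Node (0,0) S=132.0000: V=(p*·71.1351+(1−p*)·46.7459)/1.16=56.9733; Δ=(71.1351−46.7459)/(161.0400−122.7600)=0.6371; B=V−Δ·S=-27.1273
The time-0 hedge costs 56.9733, which is the no-arbitrage price.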